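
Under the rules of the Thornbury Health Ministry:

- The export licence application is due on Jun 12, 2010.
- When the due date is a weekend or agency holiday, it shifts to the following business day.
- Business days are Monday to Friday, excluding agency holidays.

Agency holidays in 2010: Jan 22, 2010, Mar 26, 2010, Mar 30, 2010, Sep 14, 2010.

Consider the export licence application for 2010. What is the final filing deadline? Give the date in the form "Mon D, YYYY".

The stated deadline is Jun 12, 2010.
Jun 12, 2010 is a Saturday; the next business day is Jun 14, 2010 (Monday).
Deadline: Jun 14, 2010.

Jun 14, 2010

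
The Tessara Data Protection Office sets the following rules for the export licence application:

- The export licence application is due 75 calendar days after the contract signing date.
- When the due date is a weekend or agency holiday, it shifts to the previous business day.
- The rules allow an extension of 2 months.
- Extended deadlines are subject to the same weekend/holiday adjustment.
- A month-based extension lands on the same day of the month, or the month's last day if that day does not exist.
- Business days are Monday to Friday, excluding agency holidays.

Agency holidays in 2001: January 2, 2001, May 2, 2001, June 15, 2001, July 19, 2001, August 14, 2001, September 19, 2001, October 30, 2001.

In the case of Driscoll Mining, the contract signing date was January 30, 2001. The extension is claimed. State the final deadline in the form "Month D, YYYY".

75 calendar days after January 30, 2001 is April 15, 2001.
Because April 15, 2001 is a Sunday, the deadline becomes April 13, 2001 (Friday).
Applying the 2 months extension: 2 months after April 13, 2001 is June 13, 2001.
June 13, 2001 is a Wednesday and not a listed holiday, so it stands.
Deadline: June 13, 2001.

June 13, 2001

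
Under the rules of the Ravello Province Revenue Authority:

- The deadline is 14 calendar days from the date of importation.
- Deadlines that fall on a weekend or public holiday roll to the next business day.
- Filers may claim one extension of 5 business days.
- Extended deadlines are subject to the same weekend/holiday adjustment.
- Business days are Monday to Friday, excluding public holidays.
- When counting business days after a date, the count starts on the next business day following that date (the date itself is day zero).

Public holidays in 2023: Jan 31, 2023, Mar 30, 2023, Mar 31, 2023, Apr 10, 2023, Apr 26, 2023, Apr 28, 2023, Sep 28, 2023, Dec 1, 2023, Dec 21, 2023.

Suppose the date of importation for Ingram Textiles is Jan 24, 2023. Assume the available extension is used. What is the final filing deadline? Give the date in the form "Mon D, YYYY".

Adding 14 calendar days to Jan 24, 2023 gives Feb 7, 2023.
Since Feb 7, 2023 is a Tuesday and not a holiday, the date is unchanged.
The 5-business-day extension runs from Feb 7, 2023 to Feb 14, 2023.
Since Feb 14, 2023 is a Tuesday and not a holiday, the date is unchanged.
Deadline: Feb 14, 2023.

Feb 14, 2023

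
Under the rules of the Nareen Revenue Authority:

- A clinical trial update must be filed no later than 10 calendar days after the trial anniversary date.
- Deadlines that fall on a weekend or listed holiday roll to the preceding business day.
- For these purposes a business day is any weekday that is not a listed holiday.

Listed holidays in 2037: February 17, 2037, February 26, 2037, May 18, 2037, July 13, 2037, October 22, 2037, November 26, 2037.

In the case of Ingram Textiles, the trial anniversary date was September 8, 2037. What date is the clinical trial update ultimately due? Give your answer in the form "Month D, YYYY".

Trigger date September 8, 2037 + 10 calendar days = September 18, 2037.
September 18, 2037 falls on a Friday, which is a business day, so no adjustment is needed.
So the filing is due September 18, 2037.

September 18, 2037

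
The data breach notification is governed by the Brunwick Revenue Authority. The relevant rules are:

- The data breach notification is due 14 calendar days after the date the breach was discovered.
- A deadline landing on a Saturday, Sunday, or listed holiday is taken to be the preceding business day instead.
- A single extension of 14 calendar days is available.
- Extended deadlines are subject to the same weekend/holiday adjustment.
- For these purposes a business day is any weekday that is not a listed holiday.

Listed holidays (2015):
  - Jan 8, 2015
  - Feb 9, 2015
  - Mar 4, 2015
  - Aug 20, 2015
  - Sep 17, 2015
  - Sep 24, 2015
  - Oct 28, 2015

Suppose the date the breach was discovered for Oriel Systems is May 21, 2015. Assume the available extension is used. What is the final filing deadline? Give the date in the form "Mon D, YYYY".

Jun 18, 2015

Trigger date May 21, 2015 + 14 calendar days = Jun 4, 2015.
Jun 4, 2015 (Thursday) is already a business day.
The 14-calendar-day extension moves the deadline from Jun 4, 2015 to Jun 18, 2015.
Jun 18, 2015 falls on a Thursday, which is a business day, so no adjustment is needed.
So the filing is due Jun 18, 2015.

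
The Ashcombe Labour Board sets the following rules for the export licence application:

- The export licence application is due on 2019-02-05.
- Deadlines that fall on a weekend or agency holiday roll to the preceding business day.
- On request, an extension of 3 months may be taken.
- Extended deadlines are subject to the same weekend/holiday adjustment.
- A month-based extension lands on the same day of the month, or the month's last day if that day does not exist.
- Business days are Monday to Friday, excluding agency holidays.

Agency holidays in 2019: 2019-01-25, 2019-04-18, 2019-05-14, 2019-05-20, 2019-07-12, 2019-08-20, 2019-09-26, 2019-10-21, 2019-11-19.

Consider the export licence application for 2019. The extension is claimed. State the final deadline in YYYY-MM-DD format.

The stated deadline is 2019-02-05.
2019-02-05 (Tuesday) is already a business day.
The 3 months extension carries 2019-02-05 to 2019-05-05.
Because 2019-05-05 is a Sunday, the deadline becomes 2019-05-03 (Friday).
So the filing is due 2019-05-03.

2019-05-03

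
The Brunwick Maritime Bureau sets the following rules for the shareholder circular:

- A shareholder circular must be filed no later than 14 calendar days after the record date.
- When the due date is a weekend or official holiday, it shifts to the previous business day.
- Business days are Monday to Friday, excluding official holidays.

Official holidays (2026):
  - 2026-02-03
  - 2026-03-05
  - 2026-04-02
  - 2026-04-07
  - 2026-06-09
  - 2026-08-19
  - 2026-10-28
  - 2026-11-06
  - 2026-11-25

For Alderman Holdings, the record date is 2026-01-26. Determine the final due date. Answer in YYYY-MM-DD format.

Trigger date 2026-01-26 + 14 calendar days = 2026-02-09.
2026-02-09 (Monday) is already a business day.
So the filing is due 2026-02-09.

2026-02-09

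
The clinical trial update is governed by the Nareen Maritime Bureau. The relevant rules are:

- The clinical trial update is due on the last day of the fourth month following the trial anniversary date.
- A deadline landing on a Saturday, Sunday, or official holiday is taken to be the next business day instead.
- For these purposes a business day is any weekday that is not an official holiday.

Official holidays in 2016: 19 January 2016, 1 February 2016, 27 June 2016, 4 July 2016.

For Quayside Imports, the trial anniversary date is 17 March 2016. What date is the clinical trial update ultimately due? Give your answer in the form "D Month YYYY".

The fourth month after 17 March 2016 is July 2016, whose last day is 31 July 2016.
31 July 2016 is a Sunday; the next business day is 1 August 2016 (Monday).
Deadline: 1 August 2016.

1 August 2016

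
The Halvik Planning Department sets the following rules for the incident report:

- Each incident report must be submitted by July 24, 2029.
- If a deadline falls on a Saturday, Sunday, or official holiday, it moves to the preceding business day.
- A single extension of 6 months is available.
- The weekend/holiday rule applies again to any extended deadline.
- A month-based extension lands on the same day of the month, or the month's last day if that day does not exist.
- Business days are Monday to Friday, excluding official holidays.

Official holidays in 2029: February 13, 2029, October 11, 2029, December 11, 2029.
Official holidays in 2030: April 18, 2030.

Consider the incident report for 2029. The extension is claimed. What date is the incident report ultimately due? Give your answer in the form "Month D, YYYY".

January 24, 2030

The statutory due date is July 24, 2029.
July 24, 2029 (Tuesday) is already a business day.
The 6 months extension carries July 24, 2029 to January 24, 2030.
January 24, 2030 is a Thursday and not a listed holiday, so it stands.
The final due date is January 24, 2030.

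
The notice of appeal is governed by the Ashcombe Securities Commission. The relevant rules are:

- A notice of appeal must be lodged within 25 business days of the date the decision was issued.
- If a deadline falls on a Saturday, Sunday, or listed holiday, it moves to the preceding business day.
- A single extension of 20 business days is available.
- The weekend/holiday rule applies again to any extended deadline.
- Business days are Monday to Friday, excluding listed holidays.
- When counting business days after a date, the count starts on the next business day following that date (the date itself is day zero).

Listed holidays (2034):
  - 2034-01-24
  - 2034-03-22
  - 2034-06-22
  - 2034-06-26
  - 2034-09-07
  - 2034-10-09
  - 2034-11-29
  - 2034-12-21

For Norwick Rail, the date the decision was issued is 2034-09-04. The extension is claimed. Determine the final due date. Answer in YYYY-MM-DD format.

2034-11-08

Starting the day after 2034-09-04 and counting 25 business days lands on 2034-10-11.
2034-10-11 (Wednesday) is already a business day.
The 20-business-day extension runs from 2034-10-11 to 2034-11-08.
2034-11-08 (Wednesday) is already a business day.
Deadline: 2034-11-08.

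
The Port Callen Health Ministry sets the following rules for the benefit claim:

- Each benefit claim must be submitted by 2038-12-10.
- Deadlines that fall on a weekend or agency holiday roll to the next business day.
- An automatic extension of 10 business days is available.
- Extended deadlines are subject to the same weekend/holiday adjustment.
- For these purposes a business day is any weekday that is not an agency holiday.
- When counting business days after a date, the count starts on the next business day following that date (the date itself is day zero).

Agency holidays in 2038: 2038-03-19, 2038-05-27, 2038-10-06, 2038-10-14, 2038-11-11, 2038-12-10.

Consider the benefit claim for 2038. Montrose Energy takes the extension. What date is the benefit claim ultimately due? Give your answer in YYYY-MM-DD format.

Start from the fixed due date, 2038-12-10.
Because 2038-12-10 is a listed holiday, the deadline becomes 2038-12-13 (Monday).
The 10-business-day extension runs from 2038-12-13 to 2038-12-27.
2038-12-27 (Monday) is already a business day.
Deadline: 2038-12-27.

2038-12-27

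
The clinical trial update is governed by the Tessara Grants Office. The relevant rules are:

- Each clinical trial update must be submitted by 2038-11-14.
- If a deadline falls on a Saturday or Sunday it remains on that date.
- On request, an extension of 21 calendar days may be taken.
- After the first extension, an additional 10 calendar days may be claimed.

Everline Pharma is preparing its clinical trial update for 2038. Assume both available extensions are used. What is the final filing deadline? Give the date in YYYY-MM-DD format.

2038-12-15

The stated deadline is 2038-11-14.
2038-11-14 falls on a Sunday. The rules make no weekend/holiday allowance, so it remains 2038-11-14.
Applying the 21-calendar-day extension: 2038-11-14 + 21 days = 2038-12-05.
No adjustment is made for weekends or holidays, so 2038-12-05 stands.
Applying the 10-calendar-day extension: 2038-12-05 + 10 days = 2038-12-15.
2038-12-15 falls on a Wednesday. The rules make no weekend/holiday allowance, so it remains 2038-12-15.
Deadline: 2038-12-15.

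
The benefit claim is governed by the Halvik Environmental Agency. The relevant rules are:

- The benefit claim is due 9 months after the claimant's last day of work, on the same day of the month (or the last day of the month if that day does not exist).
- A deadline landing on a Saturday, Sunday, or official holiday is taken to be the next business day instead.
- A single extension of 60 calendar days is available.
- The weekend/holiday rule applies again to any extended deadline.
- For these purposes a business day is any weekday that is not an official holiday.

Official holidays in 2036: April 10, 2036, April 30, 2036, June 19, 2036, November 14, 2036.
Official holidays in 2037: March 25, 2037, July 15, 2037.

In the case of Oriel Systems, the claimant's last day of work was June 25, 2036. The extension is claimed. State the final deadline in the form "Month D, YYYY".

May 25, 2037

Moving 9 months forward from June 25, 2036 on the corresponding day gives March 25, 2037.
March 25, 2037 falls on a listed holiday. Rolling to the next business day gives March 26, 2037, a Thursday.
With the 60-day extension, March 26, 2037 becomes May 25, 2037.
May 25, 2037 is a Monday and not a listed holiday, so it stands.
Deadline: May 25, 2037.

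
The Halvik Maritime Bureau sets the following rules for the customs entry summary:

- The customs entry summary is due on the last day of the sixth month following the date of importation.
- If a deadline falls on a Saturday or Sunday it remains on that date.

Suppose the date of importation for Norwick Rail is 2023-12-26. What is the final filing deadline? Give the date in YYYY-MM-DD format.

2024-06-30

6 months after 2023-12-26 is June 2024; that month ends on 2024-06-30.
2024-06-30 is a Sunday; no weekend or holiday adjustment applies.
Deadline: 2024-06-30.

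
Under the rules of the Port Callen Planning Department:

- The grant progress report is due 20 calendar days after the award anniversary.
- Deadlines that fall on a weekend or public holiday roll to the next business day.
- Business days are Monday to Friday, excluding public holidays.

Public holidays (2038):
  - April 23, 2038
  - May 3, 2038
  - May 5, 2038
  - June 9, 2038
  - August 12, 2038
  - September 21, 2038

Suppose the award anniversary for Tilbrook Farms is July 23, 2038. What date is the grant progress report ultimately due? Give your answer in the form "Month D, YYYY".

Trigger date July 23, 2038 + 20 calendar days = August 12, 2038.
August 12, 2038 is a listed holiday; the next business day is August 13, 2038 (Friday).
The final due date is August 13, 2038.

August 13, 2038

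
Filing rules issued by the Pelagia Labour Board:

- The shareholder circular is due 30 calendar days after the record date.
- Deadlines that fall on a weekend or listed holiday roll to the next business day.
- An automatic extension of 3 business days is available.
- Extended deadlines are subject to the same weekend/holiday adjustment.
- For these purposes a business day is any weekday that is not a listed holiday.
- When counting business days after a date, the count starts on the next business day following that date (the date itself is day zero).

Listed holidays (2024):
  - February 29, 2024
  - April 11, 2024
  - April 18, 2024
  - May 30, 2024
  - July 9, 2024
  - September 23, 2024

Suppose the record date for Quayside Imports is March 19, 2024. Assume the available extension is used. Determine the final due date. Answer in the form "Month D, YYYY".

April 24, 2024

Adding 30 calendar days to March 19, 2024 gives April 18, 2024.
April 18, 2024 is a listed holiday; the next business day is April 19, 2024 (Friday).
Applying the 3-business-day extension: 3 business days after April 19, 2024 is April 24, 2024.
Since April 24, 2024 is a Wednesday and not a holiday, the date is unchanged.
Final deadline: April 24, 2024.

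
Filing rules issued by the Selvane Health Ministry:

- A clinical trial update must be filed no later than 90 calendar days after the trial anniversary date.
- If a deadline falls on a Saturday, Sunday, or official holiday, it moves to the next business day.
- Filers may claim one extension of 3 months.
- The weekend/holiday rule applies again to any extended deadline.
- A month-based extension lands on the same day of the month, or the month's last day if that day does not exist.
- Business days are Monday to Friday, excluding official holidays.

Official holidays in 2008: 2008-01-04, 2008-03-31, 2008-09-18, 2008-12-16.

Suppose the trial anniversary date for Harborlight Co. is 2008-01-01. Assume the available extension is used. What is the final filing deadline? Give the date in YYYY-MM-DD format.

From 2008-01-01, 90 calendar days later is 2008-03-31.
2008-03-31 is a listed holiday, so it moves to the next business day, 2008-04-01 (Tuesday).
The 3 months extension carries 2008-04-01 to 2008-07-01.
Since 2008-07-01 is a Tuesday and not a holiday, the date is unchanged.
So the filing is due 2008-07-01.

2008-07-01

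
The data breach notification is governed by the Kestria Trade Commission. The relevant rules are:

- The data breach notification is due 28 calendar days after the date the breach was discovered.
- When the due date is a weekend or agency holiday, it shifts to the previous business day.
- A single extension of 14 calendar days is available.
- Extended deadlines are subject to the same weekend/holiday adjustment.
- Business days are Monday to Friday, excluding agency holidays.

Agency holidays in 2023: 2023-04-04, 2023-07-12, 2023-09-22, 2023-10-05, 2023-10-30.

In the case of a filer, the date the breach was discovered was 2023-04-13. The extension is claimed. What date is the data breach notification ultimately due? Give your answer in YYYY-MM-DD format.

Adding 28 calendar days to 2023-04-13 gives 2023-05-11.
2023-05-11 is a Thursday and not a listed holiday, so it stands.
Applying the 14-calendar-day extension: 2023-05-11 + 14 days = 2023-05-25.
2023-05-25 falls on a Thursday, which is a business day, so no adjustment is needed.
The final due date is 2023-05-25.

2023-05-25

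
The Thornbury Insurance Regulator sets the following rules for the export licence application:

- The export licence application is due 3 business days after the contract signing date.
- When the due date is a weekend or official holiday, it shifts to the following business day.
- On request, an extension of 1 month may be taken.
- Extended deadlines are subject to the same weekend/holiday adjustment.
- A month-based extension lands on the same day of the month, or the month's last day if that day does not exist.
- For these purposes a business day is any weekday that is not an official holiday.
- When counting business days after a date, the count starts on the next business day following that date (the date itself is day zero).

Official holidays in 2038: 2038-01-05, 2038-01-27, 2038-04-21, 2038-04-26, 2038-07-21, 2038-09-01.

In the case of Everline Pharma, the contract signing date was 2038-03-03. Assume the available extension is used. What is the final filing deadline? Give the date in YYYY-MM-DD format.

Starting the day after 2038-03-03 and counting 3 business days lands on 2038-03-08.
2038-03-08 (Monday) is already a business day.
Add 1 month to 2038-03-08: 2038-04-08.
2038-04-08 (Thursday) is already a business day.
So the filing is due 2038-04-08.

2038-04-08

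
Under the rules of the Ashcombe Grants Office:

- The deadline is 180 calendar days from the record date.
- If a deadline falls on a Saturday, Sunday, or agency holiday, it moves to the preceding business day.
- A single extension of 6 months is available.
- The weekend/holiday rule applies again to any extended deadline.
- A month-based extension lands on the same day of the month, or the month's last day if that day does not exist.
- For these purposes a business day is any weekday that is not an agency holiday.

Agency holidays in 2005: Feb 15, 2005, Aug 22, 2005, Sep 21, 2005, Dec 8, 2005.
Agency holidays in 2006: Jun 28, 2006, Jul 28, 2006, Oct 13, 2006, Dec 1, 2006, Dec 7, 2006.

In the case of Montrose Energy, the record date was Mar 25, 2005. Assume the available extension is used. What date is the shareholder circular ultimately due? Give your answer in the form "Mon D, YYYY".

Mar 20, 2006

Trigger date Mar 25, 2005 + 180 calendar days = Sep 21, 2005.
Because Sep 21, 2005 is a listed holiday, the deadline becomes Sep 20, 2005 (Tuesday).
Add 6 months to Sep 20, 2005: Mar 20, 2006.
Since Mar 20, 2006 is a Monday and not a holiday, the date is unchanged.
The final due date is Mar 20, 2006.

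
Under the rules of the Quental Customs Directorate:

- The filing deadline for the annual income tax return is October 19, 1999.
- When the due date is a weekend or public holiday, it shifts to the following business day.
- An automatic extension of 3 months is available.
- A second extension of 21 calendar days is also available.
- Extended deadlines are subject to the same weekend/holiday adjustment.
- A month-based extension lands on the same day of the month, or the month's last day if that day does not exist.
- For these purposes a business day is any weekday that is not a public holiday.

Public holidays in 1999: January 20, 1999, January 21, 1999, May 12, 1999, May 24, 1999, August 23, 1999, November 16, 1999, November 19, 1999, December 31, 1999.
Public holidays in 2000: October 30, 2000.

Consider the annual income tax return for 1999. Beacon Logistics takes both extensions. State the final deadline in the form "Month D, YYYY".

February 9, 2000

The stated deadline is October 19, 1999.
October 19, 1999 is a Tuesday and not a listed holiday, so it stands.
Add 3 months to October 19, 1999: January 19, 2000.
January 19, 2000 is a Wednesday and not a listed holiday, so it stands.
Applying the 21-calendar-day extension: January 19, 2000 + 21 days = February 9, 2000.
February 9, 2000 is a Wednesday and not a listed holiday, so it stands.
So the filing is due February 9, 2000.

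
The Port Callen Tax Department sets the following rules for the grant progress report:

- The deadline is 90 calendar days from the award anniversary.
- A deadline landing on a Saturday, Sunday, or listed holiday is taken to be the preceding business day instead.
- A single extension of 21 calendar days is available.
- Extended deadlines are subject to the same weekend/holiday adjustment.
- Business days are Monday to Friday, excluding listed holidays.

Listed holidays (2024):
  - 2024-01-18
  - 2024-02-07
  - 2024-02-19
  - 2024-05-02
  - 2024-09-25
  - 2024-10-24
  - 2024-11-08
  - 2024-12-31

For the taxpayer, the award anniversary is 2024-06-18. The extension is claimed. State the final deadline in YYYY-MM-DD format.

From 2024-06-18, 90 calendar days later is 2024-09-16.
Since 2024-09-16 is a Monday and not a holiday, the date is unchanged.
The 21-calendar-day extension moves the deadline from 2024-09-16 to 2024-10-07.
2024-10-07 falls on a Monday, which is a business day, so no adjustment is needed.
The final due date is 2024-10-07.

2024-10-07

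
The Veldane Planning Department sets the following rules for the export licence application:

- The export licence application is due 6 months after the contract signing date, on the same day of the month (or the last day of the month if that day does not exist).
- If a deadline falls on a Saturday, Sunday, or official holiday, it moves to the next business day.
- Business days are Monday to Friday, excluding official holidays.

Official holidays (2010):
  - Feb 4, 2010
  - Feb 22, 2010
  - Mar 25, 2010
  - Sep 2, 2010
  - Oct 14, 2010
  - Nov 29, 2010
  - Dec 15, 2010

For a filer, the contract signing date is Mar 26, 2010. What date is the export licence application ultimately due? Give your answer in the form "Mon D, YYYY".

Sep 27, 2010

6 months from Mar 26, 2010 is Sep 26, 2010.
Because Sep 26, 2010 is a Sunday, the deadline becomes Sep 27, 2010 (Monday).
Final deadline: Sep 27, 2010.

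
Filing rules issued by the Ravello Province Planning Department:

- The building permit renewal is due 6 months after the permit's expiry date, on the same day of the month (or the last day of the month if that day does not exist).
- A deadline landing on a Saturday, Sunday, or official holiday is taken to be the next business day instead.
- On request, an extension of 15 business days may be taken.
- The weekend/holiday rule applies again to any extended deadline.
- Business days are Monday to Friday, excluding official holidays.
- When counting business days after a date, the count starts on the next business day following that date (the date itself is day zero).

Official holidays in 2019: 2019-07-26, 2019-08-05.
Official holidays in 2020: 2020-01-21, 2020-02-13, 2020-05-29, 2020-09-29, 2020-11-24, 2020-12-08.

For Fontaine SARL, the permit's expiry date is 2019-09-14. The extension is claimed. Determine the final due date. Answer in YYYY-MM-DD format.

2020-04-06

6 months from 2019-09-14 is 2020-03-14.
2020-03-14 is a Saturday, so it moves to the next business day, 2020-03-16 (Monday).
Applying the 15-business-day extension: 15 business days after 2020-03-16 is 2020-04-06.
Since 2020-04-06 is a Monday and not a holiday, the date is unchanged.
Final deadline: 2020-04-06.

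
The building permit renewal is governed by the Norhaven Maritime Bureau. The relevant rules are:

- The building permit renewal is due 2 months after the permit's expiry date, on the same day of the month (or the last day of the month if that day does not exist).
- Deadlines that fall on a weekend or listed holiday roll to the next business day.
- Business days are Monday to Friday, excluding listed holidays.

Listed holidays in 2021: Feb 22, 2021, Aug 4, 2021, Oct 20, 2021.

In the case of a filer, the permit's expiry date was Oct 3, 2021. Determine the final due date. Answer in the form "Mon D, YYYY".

Dec 3, 2021

2 months from Oct 3, 2021 is Dec 3, 2021.
Dec 3, 2021 (Friday) is already a business day.
Deadline: Dec 3, 2021.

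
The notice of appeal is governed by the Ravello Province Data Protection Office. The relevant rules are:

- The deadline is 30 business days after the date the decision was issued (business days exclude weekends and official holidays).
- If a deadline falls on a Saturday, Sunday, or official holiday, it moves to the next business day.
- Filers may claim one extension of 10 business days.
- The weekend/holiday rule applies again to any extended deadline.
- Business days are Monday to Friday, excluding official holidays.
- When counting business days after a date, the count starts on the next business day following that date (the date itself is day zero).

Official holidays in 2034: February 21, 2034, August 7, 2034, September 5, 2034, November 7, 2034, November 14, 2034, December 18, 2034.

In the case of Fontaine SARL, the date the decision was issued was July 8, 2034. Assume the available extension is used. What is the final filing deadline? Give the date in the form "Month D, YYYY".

September 4, 2034

Starting the day after July 8, 2034 and counting 30 business days lands on August 21, 2034.
August 21, 2034 falls on a Monday, which is a business day, so no adjustment is needed.
Counting 10 further business days from August 21, 2034 reaches September 4, 2034.
September 4, 2034 is a Monday and not a listed holiday, so it stands.
So the filing is due September 4, 2034.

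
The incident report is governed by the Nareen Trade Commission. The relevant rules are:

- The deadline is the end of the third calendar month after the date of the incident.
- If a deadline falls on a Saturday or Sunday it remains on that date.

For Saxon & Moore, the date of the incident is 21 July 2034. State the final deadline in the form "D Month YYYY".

3 months after 21 July 2034 falls in October 2034; the last day of that month is 31 October 2034.
31 October 2034 is a Tuesday; no weekend or holiday adjustment applies.
Final deadline: 31 October 2034.

31 October 2034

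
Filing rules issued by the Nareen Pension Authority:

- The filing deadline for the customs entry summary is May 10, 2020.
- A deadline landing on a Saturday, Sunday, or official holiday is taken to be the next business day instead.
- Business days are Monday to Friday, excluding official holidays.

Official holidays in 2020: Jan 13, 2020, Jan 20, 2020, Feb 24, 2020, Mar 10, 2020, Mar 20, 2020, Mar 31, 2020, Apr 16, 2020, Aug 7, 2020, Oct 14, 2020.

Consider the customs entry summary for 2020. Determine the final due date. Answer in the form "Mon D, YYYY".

May 11, 2020

The statutory due date is May 10, 2020.
May 10, 2020 falls on a Sunday. Rolling to the next business day gives May 11, 2020, a Monday.
Final deadline: May 11, 2020.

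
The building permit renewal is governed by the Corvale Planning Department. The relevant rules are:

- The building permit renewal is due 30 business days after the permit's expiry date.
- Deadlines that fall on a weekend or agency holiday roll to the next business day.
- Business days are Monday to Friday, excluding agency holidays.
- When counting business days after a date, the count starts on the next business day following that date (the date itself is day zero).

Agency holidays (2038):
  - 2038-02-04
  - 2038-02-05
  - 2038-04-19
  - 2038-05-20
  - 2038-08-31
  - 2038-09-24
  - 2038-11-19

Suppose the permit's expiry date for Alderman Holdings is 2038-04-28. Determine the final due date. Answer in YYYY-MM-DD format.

Counting 30 business days after 2038-04-28 (skipping weekends and listed holidays) reaches 2038-06-10.
2038-06-10 falls on a Thursday, which is a business day, so no adjustment is needed.
Deadline: 2038-06-10.

2038-06-10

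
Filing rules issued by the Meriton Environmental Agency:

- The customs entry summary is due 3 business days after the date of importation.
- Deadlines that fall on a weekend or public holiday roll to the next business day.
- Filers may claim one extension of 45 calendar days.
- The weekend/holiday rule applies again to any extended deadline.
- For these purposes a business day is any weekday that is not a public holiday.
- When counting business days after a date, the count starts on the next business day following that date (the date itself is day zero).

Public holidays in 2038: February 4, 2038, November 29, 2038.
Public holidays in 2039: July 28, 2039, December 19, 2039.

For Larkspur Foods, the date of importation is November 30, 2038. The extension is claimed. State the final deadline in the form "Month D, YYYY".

January 17, 2039

Counting 3 business days after November 30, 2038 (skipping weekends and listed holidays) reaches December 3, 2038.
December 3, 2038 is a Friday and not a listed holiday, so it stands.
Applying the 45-calendar-day extension: December 3, 2038 + 45 days = January 17, 2039.
January 17, 2039 is a Monday and not a listed holiday, so it stands.
The final due date is January 17, 2039.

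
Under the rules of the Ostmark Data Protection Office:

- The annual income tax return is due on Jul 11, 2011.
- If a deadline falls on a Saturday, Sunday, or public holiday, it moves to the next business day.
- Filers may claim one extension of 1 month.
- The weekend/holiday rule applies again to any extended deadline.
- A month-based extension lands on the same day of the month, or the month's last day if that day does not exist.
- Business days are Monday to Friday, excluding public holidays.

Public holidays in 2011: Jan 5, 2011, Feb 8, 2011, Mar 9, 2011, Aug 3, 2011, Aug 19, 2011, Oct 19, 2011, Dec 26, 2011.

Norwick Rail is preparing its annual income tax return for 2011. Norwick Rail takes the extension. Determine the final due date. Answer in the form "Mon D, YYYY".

Aug 11, 2011

The statutory due date is Jul 11, 2011.
Jul 11, 2011 (Monday) is already a business day.
The 1 month extension carries Jul 11, 2011 to Aug 11, 2011.
Aug 11, 2011 falls on a Thursday, which is a business day, so no adjustment is needed.
Deadline: Aug 11, 2011.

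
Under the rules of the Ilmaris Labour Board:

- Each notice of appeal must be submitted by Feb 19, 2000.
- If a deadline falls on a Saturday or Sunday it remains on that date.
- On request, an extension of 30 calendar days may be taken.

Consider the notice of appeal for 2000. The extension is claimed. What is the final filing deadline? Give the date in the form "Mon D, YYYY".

Mar 20, 2000

The stated deadline is Feb 19, 2000.
Feb 19, 2000 is a Saturday; no weekend or holiday adjustment applies.
The 30-calendar-day extension moves the deadline from Feb 19, 2000 to Mar 20, 2000.
Mar 20, 2000 falls on a Monday. The rules make no weekend/holiday allowance, so it remains Mar 20, 2000.
Deadline: Mar 20, 2000.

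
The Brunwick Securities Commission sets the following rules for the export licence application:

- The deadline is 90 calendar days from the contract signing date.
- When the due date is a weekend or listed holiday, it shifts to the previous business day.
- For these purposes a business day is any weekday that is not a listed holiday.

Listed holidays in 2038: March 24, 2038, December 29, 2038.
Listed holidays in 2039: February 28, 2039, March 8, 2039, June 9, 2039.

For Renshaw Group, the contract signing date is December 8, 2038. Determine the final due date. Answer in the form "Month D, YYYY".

March 7, 2039

From December 8, 2038, 90 calendar days later is March 8, 2039.
March 8, 2039 falls on a listed holiday. Rolling to the preceding business day gives March 7, 2039, a Monday.
The final due date is March 7, 2039.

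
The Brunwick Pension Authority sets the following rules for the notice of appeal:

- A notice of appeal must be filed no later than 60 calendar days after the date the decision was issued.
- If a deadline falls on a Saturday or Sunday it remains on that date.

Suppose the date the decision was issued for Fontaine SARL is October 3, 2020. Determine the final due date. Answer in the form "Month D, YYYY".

December 2, 2020

Trigger date October 3, 2020 + 60 calendar days = December 2, 2020.
December 2, 2020 is a Wednesday; no weekend or holiday adjustment applies.
Deadline: December 2, 2020.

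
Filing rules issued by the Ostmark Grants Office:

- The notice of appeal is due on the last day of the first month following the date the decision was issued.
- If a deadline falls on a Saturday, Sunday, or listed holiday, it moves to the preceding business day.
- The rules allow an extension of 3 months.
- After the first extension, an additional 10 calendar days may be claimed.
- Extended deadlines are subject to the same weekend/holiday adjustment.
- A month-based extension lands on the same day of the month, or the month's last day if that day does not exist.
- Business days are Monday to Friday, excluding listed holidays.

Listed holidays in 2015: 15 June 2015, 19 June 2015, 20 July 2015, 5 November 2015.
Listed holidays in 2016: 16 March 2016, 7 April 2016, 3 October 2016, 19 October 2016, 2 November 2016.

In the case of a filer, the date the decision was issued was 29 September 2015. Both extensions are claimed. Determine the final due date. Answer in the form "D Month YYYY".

8 February 2016

The first month after 29 September 2015 is October 2015, whose last day is 31 October 2015.
31 October 2015 is a Saturday, so it moves to the preceding business day, 30 October 2015 (Friday).
Applying the 3 months extension: 3 months after 30 October 2015 is 30 January 2016.
30 January 2016 is a Saturday, so it moves to the preceding business day, 29 January 2016 (Friday).
Add the 10 calendar-day extension to 29 January 2016: 8 February 2016.
8 February 2016 is a Monday and not a listed holiday, so it stands.
The final due date is 8 February 2016.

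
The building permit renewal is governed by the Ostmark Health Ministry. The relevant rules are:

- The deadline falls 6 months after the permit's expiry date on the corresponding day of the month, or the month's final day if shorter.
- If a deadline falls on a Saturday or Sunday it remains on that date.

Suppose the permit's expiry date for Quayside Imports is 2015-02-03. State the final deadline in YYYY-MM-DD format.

2015-08-03

6 months after 2015-02-03, on the same day of the month, is 2015-08-03.
2015-08-03 is a Monday; no weekend or holiday adjustment applies.
The final due date is 2015-08-03.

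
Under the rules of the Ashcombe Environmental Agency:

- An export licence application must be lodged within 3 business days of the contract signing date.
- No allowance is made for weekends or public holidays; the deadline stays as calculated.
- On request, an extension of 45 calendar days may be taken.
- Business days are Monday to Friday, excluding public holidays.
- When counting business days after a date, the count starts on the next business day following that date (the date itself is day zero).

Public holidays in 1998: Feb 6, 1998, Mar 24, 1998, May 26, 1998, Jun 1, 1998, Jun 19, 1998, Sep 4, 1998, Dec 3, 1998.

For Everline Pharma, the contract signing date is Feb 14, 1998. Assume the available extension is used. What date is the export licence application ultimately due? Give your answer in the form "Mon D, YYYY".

Counting 3 business days after Feb 14, 1998 (skipping weekends and listed holidays) reaches Feb 18, 1998.
Feb 18, 1998 falls on a Wednesday. The rules make no weekend/holiday allowance, so it remains Feb 18, 1998.
With the 45-day extension, Feb 18, 1998 becomes Apr 4, 1998.
Apr 4, 1998 is a Saturday; no weekend or holiday adjustment applies.
Final deadline: Apr 4, 1998.

Apr 4, 1998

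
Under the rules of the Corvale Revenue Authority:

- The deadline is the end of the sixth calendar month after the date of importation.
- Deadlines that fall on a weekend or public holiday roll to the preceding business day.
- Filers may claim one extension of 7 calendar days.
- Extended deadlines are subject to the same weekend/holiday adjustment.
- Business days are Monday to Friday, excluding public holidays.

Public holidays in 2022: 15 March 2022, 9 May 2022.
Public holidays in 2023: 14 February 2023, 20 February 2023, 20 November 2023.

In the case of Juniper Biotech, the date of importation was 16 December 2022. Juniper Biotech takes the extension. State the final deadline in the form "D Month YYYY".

6 months after 16 December 2022 is June 2023; that month ends on 30 June 2023.
30 June 2023 falls on a Friday, which is a business day, so no adjustment is needed.
Applying the 7-calendar-day extension: 30 June 2023 + 7 days = 7 July 2023.
7 July 2023 falls on a Friday, which is a business day, so no adjustment is needed.
The final due date is 7 July 2023.

7 July 2023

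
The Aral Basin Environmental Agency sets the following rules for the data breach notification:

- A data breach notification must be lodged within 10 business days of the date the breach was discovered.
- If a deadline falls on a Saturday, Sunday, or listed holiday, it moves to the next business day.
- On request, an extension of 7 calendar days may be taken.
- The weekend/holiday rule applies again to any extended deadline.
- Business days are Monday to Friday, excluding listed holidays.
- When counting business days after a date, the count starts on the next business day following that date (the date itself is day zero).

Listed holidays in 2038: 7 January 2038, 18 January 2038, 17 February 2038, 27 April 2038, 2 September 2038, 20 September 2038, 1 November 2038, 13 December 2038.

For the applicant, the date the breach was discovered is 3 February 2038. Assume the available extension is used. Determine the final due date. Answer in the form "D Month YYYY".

25 February 2038

10 business days after 3 February 2038, excluding weekends and holidays, is 18 February 2038.
18 February 2038 (Thursday) is already a business day.
Applying the 7-calendar-day extension: 18 February 2038 + 7 days = 25 February 2038.
25 February 2038 (Thursday) is already a business day.
So the filing is due 25 February 2038.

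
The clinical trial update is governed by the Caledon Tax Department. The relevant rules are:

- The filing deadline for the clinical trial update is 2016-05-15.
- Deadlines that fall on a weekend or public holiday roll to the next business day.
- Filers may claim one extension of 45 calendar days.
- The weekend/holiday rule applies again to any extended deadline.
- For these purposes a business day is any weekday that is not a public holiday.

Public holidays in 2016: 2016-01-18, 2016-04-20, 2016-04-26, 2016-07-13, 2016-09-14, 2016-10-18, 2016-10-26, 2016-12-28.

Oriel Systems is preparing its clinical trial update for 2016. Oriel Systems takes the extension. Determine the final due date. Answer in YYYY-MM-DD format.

The stated deadline is 2016-05-15.
2016-05-15 is a Sunday; the next business day is 2016-05-16 (Monday).
The 45-calendar-day extension moves the deadline from 2016-05-16 to 2016-06-30.
2016-06-30 is a Thursday and not a listed holiday, so it stands.
Final deadline: 2016-06-30.

2016-06-30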